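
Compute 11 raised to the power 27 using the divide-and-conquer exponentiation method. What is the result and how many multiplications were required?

Computing 11^27 by squaring (build up from 11^1; each line after the first costs one multiplication):

11^1 = 11
11^2 = (11^1)^2 = 11^2 = 121
11^3 = 11 * 11^2 = 11 * 121 = 1331
11^6 = (11^3)^2 = 1331^2 = 1771561
11^12 = (11^6)^2 = 1771561^2 = 3138428376721
11^13 = 11 * 11^12 = 11 * 3138428376721 = 34522712143931
11^26 = (11^13)^2 = 34522712143931^2 = 1191817653772720942460132761
11^27 = 11 * 11^26 = 11 * 1191817653772720942460132761 = 13109994191499930367061460371

Result: 13109994191499930367061460371
Multiplications needed: 7 (7 lines after 11^1)

11^27 = 13109994191499930367061460371. Using exponentiation by squaring, this requires 7 multiplications. The key idea: if the exponent is even, square the half-power; if odd, multiply by the base once.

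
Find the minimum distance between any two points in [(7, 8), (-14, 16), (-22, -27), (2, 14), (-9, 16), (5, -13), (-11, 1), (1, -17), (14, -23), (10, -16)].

Computing all pairwise distances among 10 points:

d((7, 8), (-14, 16)) = 22.4722
d((7, 8), (-22, -27)) = 45.4533
d((7, 8), (2, 14)) = 7.8102
d((7, 8), (-9, 16)) = 17.8885
d((7, 8), (5, -13)) = 21.095
d((7, 8), (-11, 1)) = 19.3132
d((7, 8), (1, -17)) = 25.7099
d((7, 8), (14, -23)) = 31.7805
d((7, 8), (10, -16)) = 24.1868
d((-14, 16), (-22, -27)) = 43.7379
d((-14, 16), (2, 14)) = 16.1245
d((-14, 16), (-9, 16)) = 5.0 <-- minimum
d((-14, 16), (5, -13)) = 34.6699
d((-14, 16), (-11, 1)) = 15.2971
d((-14, 16), (1, -17)) = 36.2491
d((-14, 16), (14, -23)) = 48.0104
d((-14, 16), (10, -16)) = 40.0
d((-22, -27), (2, 14)) = 47.5079
d((-22, -27), (-9, 16)) = 44.9222
d((-22, -27), (5, -13)) = 30.4138
d((-22, -27), (-11, 1)) = 30.0832
d((-22, -27), (1, -17)) = 25.0799
d((-22, -27), (14, -23)) = 36.2215
d((-22, -27), (10, -16)) = 33.8378
d((2, 14), (-9, 16)) = 11.1803
d((2, 14), (5, -13)) = 27.1662
d((2, 14), (-11, 1)) = 18.3848
d((2, 14), (1, -17)) = 31.0161
d((2, 14), (14, -23)) = 38.8973
d((2, 14), (10, -16)) = 31.0483
d((-9, 16), (5, -13)) = 32.2025
d((-9, 16), (-11, 1)) = 15.1327
d((-9, 16), (1, -17)) = 34.4819
d((-9, 16), (14, -23)) = 45.2769
d((-9, 16), (10, -16)) = 37.2156
d((5, -13), (-11, 1)) = 21.2603
d((5, -13), (1, -17)) = 5.6569
d((5, -13), (14, -23)) = 13.4536
d((5, -13), (10, -16)) = 5.831
d((-11, 1), (1, -17)) = 21.6333
d((-11, 1), (14, -23)) = 34.6554
d((-11, 1), (10, -16)) = 27.0185
d((1, -17), (14, -23)) = 14.3178
d((1, -17), (10, -16)) = 9.0554
d((14, -23), (10, -16)) = 8.0623

Closest pair: (-14, 16) and (-9, 16) with distance 5.0

The closest pair is (-14, 16) and (-9, 16) with Euclidean distance 5.0. For 10 points, brute-force pairwise comparison is shown above. For large n, the divide-and-conquer algorithm (sort by x, recurse on halves, check the dividing strip) achieves O(n log n).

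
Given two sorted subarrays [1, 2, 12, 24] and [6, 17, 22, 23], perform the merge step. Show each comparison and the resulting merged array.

Merging process:

Compare 1 vs 6: take 1 from left. Merged: [1]
Compare 2 vs 6: take 2 from left. Merged: [1, 2]
Compare 12 vs 6: take 6 from right. Merged: [1, 2, 6]
Compare 12 vs 17: take 12 from left. Merged: [1, 2, 6, 12]
Compare 24 vs 17: take 17 from right. Merged: [1, 2, 6, 12, 17]
Compare 24 vs 22: take 22 from right. Merged: [1, 2, 6, 12, 17, 22]
Compare 24 vs 23: take 23 from right. Merged: [1, 2, 6, 12, 17, 22, 23]
Append remaining from left: [24]. Merged: [1, 2, 6, 12, 17, 22, 23, 24]

Final merged array: [1, 2, 6, 12, 17, 22, 23, 24]
Total comparisons: 7

The merged array is [1, 2, 6, 12, 17, 22, 23, 24], requiring 7 comparisons. The merge step runs in O(n) time where n is the total number of elements.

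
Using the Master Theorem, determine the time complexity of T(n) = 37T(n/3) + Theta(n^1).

Master Theorem for T(n) = 37T(n/3) + O(n^1):

a = 37, b = 3, c = 1
log_b(a) = log_3(37) = 3.2868

Case 1: c = 1 < log_3(37) = 3.2868
T(n) = O(n^(log_3 37))

For T(n) = 37T(n/3) + O(n^1): log_3(37) = 3.2868. This is Case 1 of the Master Theorem (c < log_b(a), work dominated by leaves), giving O(n^(log_3 37)).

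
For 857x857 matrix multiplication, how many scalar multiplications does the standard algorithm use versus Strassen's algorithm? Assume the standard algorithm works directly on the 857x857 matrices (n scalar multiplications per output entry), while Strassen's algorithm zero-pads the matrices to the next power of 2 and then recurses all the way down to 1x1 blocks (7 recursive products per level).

Matrix multiplication for 857x857 matrices:

Strassen's algorithm requires power-of-2 dimensions. Pad 857x857 to 1024x1024 (next power of 2).

Standard algorithm: 857^3 = 629422793 multiplications
Strassen's algorithm: 7^(log2(1024)) = 7^10 = 282475249 multiplications
Savings: 629422793 - 282475249 = 346947544 multiplications

Standard: 629422793 multiplications (857^3). Strassen: 282475249 multiplications (7^10, after padding to 1024x1024). Strassen reduces 8 recursive multiplications to 7 at each level.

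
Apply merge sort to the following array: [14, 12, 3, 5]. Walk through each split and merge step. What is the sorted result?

Merge sort trace:

Split: [14, 12, 3, 5] -> [14, 12] and [3, 5]
  Split: [14, 12] -> [14] and [12]
  Merge: [14] + [12] -> [12, 14]
  Split: [3, 5] -> [3] and [5]
  Merge: [3] + [5] -> [3, 5]
Merge: [12, 14] + [3, 5] -> [3, 5, 12, 14]

Final sorted array: [3, 5, 12, 14]

The merge sort proceeds by recursively splitting the array and merging sorted halves.
After all merges, the sorted array is [3, 5, 12, 14].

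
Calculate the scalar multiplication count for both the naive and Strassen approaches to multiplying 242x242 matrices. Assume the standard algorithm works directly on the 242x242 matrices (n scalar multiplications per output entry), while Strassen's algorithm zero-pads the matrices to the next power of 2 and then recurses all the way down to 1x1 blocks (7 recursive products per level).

Matrix multiplication for 242x242 matrices:

Strassen's algorithm requires power-of-2 dimensions. Pad 242x242 to 256x256 (next power of 2).

Standard algorithm: 242^3 = 14172488 multiplications
Strassen's algorithm: 7^(log2(256)) = 7^8 = 5764801 multiplications
Savings: 14172488 - 5764801 = 8407687 multiplications

Standard: 14172488 multiplications (242^3). Strassen: 5764801 multiplications (7^8, after padding to 256x256). Strassen reduces 8 recursive multiplications to 7 at each level.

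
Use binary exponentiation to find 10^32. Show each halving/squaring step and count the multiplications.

Computing 10^32 by squaring (build up from 10^1; each line after the first costs one multiplication):

10^1 = 10
10^2 = (10^1)^2 = 10^2 = 100
10^4 = (10^2)^2 = 100^2 = 10000
10^8 = (10^4)^2 = 10000^2 = 100000000
10^16 = (10^8)^2 = 100000000^2 = 10000000000000000
10^32 = (10^16)^2 = 10000000000000000^2 = 100000000000000000000000000000000

Result: 100000000000000000000000000000000
Multiplications needed: 5 (5 lines after 10^1)

10^32 = 100000000000000000000000000000000. Using exponentiation by squaring, this requires 5 multiplications. The key idea: if the exponent is even, square the half-power; if odd, multiply by the base once.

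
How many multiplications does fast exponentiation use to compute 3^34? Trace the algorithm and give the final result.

Computing 3^34 by squaring (build up from 3^1; each line after the first costs one multiplication):

3^1 = 3
3^2 = (3^1)^2 = 3^2 = 9
3^4 = (3^2)^2 = 9^2 = 81
3^8 = (3^4)^2 = 81^2 = 6561
3^16 = (3^8)^2 = 6561^2 = 43046721
3^17 = 3 * 3^16 = 3 * 43046721 = 129140163
3^34 = (3^17)^2 = 129140163^2 = 16677181699666569

Result: 16677181699666569
Multiplications needed: 6 (6 lines after 3^1)

3^34 = 16677181699666569. Using exponentiation by squaring, this requires 6 multiplications. The key idea: if the exponent is even, square the half-power; if odd, multiply by the base once.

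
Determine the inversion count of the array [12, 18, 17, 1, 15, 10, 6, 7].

Finding inversions in [12, 18, 17, 1, 15, 10, 6, 7]:

(0, 3): arr[0]=12 > arr[3]=1
(0, 5): arr[0]=12 > arr[5]=10
(0, 6): arr[0]=12 > arr[6]=6
(0, 7): arr[0]=12 > arr[7]=7
(1, 2): arr[1]=18 > arr[2]=17
(1, 3): arr[1]=18 > arr[3]=1
(1, 4): arr[1]=18 > arr[4]=15
(1, 5): arr[1]=18 > arr[5]=10
(1, 6): arr[1]=18 > arr[6]=6
(1, 7): arr[1]=18 > arr[7]=7
(2, 3): arr[2]=17 > arr[3]=1
(2, 4): arr[2]=17 > arr[4]=15
(2, 5): arr[2]=17 > arr[5]=10
(2, 6): arr[2]=17 > arr[6]=6
(2, 7): arr[2]=17 > arr[7]=7
(4, 5): arr[4]=15 > arr[5]=10
(4, 6): arr[4]=15 > arr[6]=6
(4, 7): arr[4]=15 > arr[7]=7
(5, 6): arr[5]=10 > arr[6]=6
(5, 7): arr[5]=10 > arr[7]=7

Total inversions: 20

The array has 20 inversion(s): (0,3), (0,5), (0,6), (0,7), (1,2), (1,3), (1,4), (1,5), (1,6), (1,7), (2,3), (2,4), (2,5), (2,6), (2,7), (4,5), (4,6), (4,7), (5,6), (5,7). Each pair (i,j) satisfies i < j and arr[i] > arr[j].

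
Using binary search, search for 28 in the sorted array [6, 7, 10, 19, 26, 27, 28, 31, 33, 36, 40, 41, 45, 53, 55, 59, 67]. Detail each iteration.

Binary search for 28 in [6, 7, 10, 19, 26, 27, 28, 31, 33, 36, 40, 41, 45, 53, 55, 59, 67]:

lo=0, hi=16, mid=8, arr[mid]=33 -> 33 > 28, search left half
lo=0, hi=7, mid=3, arr[mid]=19 -> 19 < 28, search right half
lo=4, hi=7, mid=5, arr[mid]=27 -> 27 < 28, search right half
lo=6, hi=7, mid=6, arr[mid]=28 -> Found target at index 6!

Binary search finds 28 at index 6 after 4 comparisons. The search repeatedly halves the search space by comparing with the middle element.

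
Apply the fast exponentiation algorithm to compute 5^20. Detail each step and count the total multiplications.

Computing 5^20 by squaring (build up from 5^1; each line after the first costs one multiplication):

5^1 = 5
5^2 = (5^1)^2 = 5^2 = 25
5^4 = (5^2)^2 = 25^2 = 625
5^5 = 5 * 5^4 = 5 * 625 = 3125
5^10 = (5^5)^2 = 3125^2 = 9765625
5^20 = (5^10)^2 = 9765625^2 = 95367431640625

Result: 95367431640625
Multiplications needed: 5 (5 lines after 5^1)

5^20 = 95367431640625. Using exponentiation by squaring, this requires 5 multiplications. The key idea: if the exponent is even, square the half-power; if odd, multiply by the base once.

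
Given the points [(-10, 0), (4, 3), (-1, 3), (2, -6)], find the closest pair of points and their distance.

Computing all pairwise distances among 4 points:

d((-10, 0), (4, 3)) = 14.3178
d((-10, 0), (-1, 3)) = 9.4868
d((-10, 0), (2, -6)) = 13.4164
d((4, 3), (-1, 3)) = 5.0 <-- minimum
d((4, 3), (2, -6)) = 9.2195
d((-1, 3), (2, -6)) = 9.4868

Closest pair: (4, 3) and (-1, 3) with distance 5.0

The closest pair is (4, 3) and (-1, 3) with Euclidean distance 5.0. For 4 points, brute-force pairwise comparison is shown above. For large n, the divide-and-conquer algorithm (sort by x, recurse on halves, check the dividing strip) achieves O(n log n).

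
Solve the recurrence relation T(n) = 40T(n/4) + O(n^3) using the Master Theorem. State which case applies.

Master Theorem for T(n) = 40T(n/4) + O(n^3):

a = 40, b = 4, c = 3
log_b(a) = log_4(40) = 2.6610

Case 3: c = 3 > log_4(40) = 2.6610
T(n) = O(n^3) = O(n^3)

For T(n) = 40T(n/4) + O(n^3): log_4(40) = 2.6610. This is Case 3 of the Master Theorem (c > log_b(a), work dominated by root), giving O(n^3).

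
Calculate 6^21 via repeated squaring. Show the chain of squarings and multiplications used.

Computing 6^21 by squaring (build up from 6^1; each line after the first costs one multiplication):

6^1 = 6
6^2 = (6^1)^2 = 6^2 = 36
6^4 = (6^2)^2 = 36^2 = 1296
6^5 = 6 * 6^4 = 6 * 1296 = 7776
6^10 = (6^5)^2 = 7776^2 = 60466176
6^20 = (6^10)^2 = 60466176^2 = 3656158440062976
6^21 = 6 * 6^20 = 6 * 3656158440062976 = 21936950640377856

Result: 21936950640377856
Multiplications needed: 6 (6 lines after 6^1)

6^21 = 21936950640377856. Using exponentiation by squaring, this requires 6 multiplications. The key idea: if the exponent is even, square the half-power; if odd, multiply by the base once.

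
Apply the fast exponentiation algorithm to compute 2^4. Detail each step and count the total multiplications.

Computing 2^4 by squaring (build up from 2^1; each line after the first costs one multiplication):

2^1 = 2
2^2 = (2^1)^2 = 2^2 = 4
2^4 = (2^2)^2 = 4^2 = 16

Result: 16
Multiplications needed: 2 (2 lines after 2^1)

2^4 = 16. Using exponentiation by squaring, this requires 2 multiplications. The key idea: if the exponent is even, square the half-power; if odd, multiply by the base once.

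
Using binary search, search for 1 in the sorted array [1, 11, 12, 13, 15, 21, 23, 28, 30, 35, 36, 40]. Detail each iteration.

Binary search for 1 in [1, 11, 12, 13, 15, 21, 23, 28, 30, 35, 36, 40]:

lo=0, hi=11, mid=5, arr[mid]=21 -> 21 > 1, search left half
lo=0, hi=4, mid=2, arr[mid]=12 -> 12 > 1, search left half
lo=0, hi=1, mid=0, arr[mid]=1 -> Found target at index 0!

Binary search finds 1 at index 0 after 3 comparisons. The search repeatedly halves the search space by comparing with the middle element.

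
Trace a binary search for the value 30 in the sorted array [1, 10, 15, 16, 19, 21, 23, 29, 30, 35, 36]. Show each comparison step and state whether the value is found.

Binary search for 30 in [1, 10, 15, 16, 19, 21, 23, 29, 30, 35, 36]:

lo=0, hi=10, mid=5, arr[mid]=21 -> 21 < 30, search right half
lo=6, hi=10, mid=8, arr[mid]=30 -> Found target at index 8!

Binary search finds 30 at index 8 after 2 comparisons. The search repeatedly halves the search space by comparing with the middle element.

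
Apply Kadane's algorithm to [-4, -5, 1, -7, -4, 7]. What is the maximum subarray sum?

Using Kadane's algorithm on [-4, -5, 1, -7, -4, 7]:

Scanning through the array:
Position 1 (value -5): max_ending_here = -5, max_so_far = -4
Position 2 (value 1): max_ending_here = 1, max_so_far = 1
Position 3 (value -7): max_ending_here = -6, max_so_far = 1
Position 4 (value -4): max_ending_here = -4, max_so_far = 1
Position 5 (value 7): max_ending_here = 7, max_so_far = 7

Maximum subarray: [7]
Maximum sum: 7

The maximum subarray is [7] with sum 7. This subarray runs from index 5 to index 5.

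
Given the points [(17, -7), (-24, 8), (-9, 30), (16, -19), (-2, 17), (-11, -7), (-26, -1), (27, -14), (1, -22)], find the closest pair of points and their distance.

Computing all pairwise distances among 9 points:

d((17, -7), (-24, 8)) = 43.6578
d((17, -7), (-9, 30)) = 45.2217
d((17, -7), (16, -19)) = 12.0416
d((17, -7), (-2, 17)) = 30.6105
d((17, -7), (-11, -7)) = 28.0
d((17, -7), (-26, -1)) = 43.4166
d((17, -7), (27, -14)) = 12.2066
d((17, -7), (1, -22)) = 21.9317
d((-24, 8), (-9, 30)) = 26.6271
d((-24, 8), (16, -19)) = 48.2597
d((-24, 8), (-2, 17)) = 23.7697
d((-24, 8), (-11, -7)) = 19.8494
d((-24, 8), (-26, -1)) = 9.2195 <-- minimum
d((-24, 8), (27, -14)) = 55.5428
d((-24, 8), (1, -22)) = 39.0512
d((-9, 30), (16, -19)) = 55.0091
d((-9, 30), (-2, 17)) = 14.7648
d((-9, 30), (-11, -7)) = 37.054
d((-9, 30), (-26, -1)) = 35.3553
d((-9, 30), (27, -14)) = 56.8507
d((-9, 30), (1, -22)) = 52.9528
d((16, -19), (-2, 17)) = 40.2492
d((16, -19), (-11, -7)) = 29.5466
d((16, -19), (-26, -1)) = 45.6946
d((16, -19), (27, -14)) = 12.083
d((16, -19), (1, -22)) = 15.2971
d((-2, 17), (-11, -7)) = 25.632
d((-2, 17), (-26, -1)) = 30.0
d((-2, 17), (27, -14)) = 42.45
d((-2, 17), (1, -22)) = 39.1152
d((-11, -7), (-26, -1)) = 16.1555
d((-11, -7), (27, -14)) = 38.6394
d((-11, -7), (1, -22)) = 19.2094
d((-26, -1), (27, -14)) = 54.5711
d((-26, -1), (1, -22)) = 34.2053
d((27, -14), (1, -22)) = 27.2029

Closest pair: (-24, 8) and (-26, -1) with distance 9.2195

The closest pair is (-24, 8) and (-26, -1) with Euclidean distance 9.2195. For 9 points, brute-force pairwise comparison is shown above. For large n, the divide-and-conquer algorithm (sort by x, recurse on halves, check the dividing strip) achieves O(n log n).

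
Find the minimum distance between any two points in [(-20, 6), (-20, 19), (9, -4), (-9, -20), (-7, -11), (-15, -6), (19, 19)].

Computing all pairwise distances among 7 points:

d((-20, 6), (-20, 19)) = 13.0
d((-20, 6), (9, -4)) = 30.6757
d((-20, 6), (-9, -20)) = 28.2312
d((-20, 6), (-7, -11)) = 21.4009
d((-20, 6), (-15, -6)) = 13.0
d((-20, 6), (19, 19)) = 41.1096
d((-20, 19), (9, -4)) = 37.0135
d((-20, 19), (-9, -20)) = 40.5216
d((-20, 19), (-7, -11)) = 32.6956
d((-20, 19), (-15, -6)) = 25.4951
d((-20, 19), (19, 19)) = 39.0
d((9, -4), (-9, -20)) = 24.0832
d((9, -4), (-7, -11)) = 17.4642
d((9, -4), (-15, -6)) = 24.0832
d((9, -4), (19, 19)) = 25.0799
d((-9, -20), (-7, -11)) = 9.2195 <-- minimum
d((-9, -20), (-15, -6)) = 15.2315
d((-9, -20), (19, 19)) = 48.0104
d((-7, -11), (-15, -6)) = 9.434
d((-7, -11), (19, 19)) = 39.6989
d((-15, -6), (19, 19)) = 42.2019

Closest pair: (-9, -20) and (-7, -11) with distance 9.2195

The closest pair is (-9, -20) and (-7, -11) with Euclidean distance 9.2195. For 7 points, brute-force pairwise comparison is shown above. For large n, the divide-and-conquer algorithm (sort by x, recurse on halves, check the dividing strip) achieves O(n log n).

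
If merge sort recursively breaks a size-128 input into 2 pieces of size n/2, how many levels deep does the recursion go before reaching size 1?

For divide and conquer with division factor 2:

Problem sizes at each level:
Level 0: 128
Level 1: 64
Level 2: 32
Level 3: 16
Level 4: 8
Level 5: 4
Level 6: 2
Level 7: 1

The root is level 0 and the size-1 base case is level 7 (the tree spans levels 0 through 7, i.e. 8 levels counting the root), so the depth is the number of divisions: log_2(128) = 7

The recursion tree depth is log_2(128) = 7. At each level, the problem size is divided by 2, so it takes 7 divisions to reduce to a base case of size 1. The algorithm makes 2 recursive calls at each level.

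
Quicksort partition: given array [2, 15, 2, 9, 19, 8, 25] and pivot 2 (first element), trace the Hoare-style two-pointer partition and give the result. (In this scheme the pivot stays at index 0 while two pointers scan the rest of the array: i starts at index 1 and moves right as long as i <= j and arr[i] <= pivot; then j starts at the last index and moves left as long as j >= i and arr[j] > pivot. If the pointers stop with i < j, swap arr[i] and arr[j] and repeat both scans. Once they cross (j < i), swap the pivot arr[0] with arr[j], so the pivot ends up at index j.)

Hoare-style two-pointer partition with pivot = 2:

Initial array: [2, 15, 2, 9, 19, 8, 25]

Pointers start at i = 1, j = 6.
i stops at index 1 (arr[1]=15 > 2), j stops at index 2 (arr[2]=2 <= 2): swap arr[1] and arr[2], array becomes [2, 2, 15, 9, 19, 8, 25]
i ends at 2, j ends at 1: the pointers have crossed (j < i), so scanning stops.

Swap pivot arr[0] with arr[1] to place pivot at position 1: [2, 2, 15, 9, 19, 8, 25]
Pivot position: 1

After partitioning with pivot 2, the array becomes [2, 2, 15, 9, 19, 8, 25]. The pivot is placed at index 1. All elements to the left of the pivot are <= 2, and all elements to the right are > 2.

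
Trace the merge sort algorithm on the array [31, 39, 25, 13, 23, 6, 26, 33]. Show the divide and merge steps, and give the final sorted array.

Merge sort trace:

Split: [31, 39, 25, 13, 23, 6, 26, 33] -> [31, 39, 25, 13] and [23, 6, 26, 33]
  Split: [31, 39, 25, 13] -> [31, 39] and [25, 13]
    Split: [31, 39] -> [31] and [39]
    Merge: [31] + [39] -> [31, 39]
    Split: [25, 13] -> [25] and [13]
    Merge: [25] + [13] -> [13, 25]
  Merge: [31, 39] + [13, 25] -> [13, 25, 31, 39]
  Split: [23, 6, 26, 33] -> [23, 6] and [26, 33]
    Split: [23, 6] -> [23] and [6]
    Merge: [23] + [6] -> [6, 23]
    Split: [26, 33] -> [26] and [33]
    Merge: [26] + [33] -> [26, 33]
  Merge: [6, 23] + [26, 33] -> [6, 23, 26, 33]
Merge: [13, 25, 31, 39] + [6, 23, 26, 33] -> [6, 13, 23, 25, 26, 31, 33, 39]

Final sorted array: [6, 13, 23, 25, 26, 31, 33, 39]

The merge sort proceeds by recursively splitting the array and merging sorted halves.
After all merges, the sorted array is [6, 13, 23, 25, 26, 31, 33, 39].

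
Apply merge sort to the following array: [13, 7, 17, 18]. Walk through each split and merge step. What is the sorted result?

Merge sort trace:

Split: [13, 7, 17, 18] -> [13, 7] and [17, 18]
  Split: [13, 7] -> [13] and [7]
  Merge: [13] + [7] -> [7, 13]
  Split: [17, 18] -> [17] and [18]
  Merge: [17] + [18] -> [17, 18]
Merge: [7, 13] + [17, 18] -> [7, 13, 17, 18]

Final sorted array: [7, 13, 17, 18]

The merge sort proceeds by recursively splitting the array and merging sorted halves.
After all merges, the sorted array is [7, 13, 17, 18].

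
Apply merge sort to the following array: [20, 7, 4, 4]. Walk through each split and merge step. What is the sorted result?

Merge sort trace:

Split: [20, 7, 4, 4] -> [20, 7] and [4, 4]
  Split: [20, 7] -> [20] and [7]
  Merge: [20] + [7] -> [7, 20]
  Split: [4, 4] -> [4] and [4]
  Merge: [4] + [4] -> [4, 4]
Merge: [7, 20] + [4, 4] -> [4, 4, 7, 20]

Final sorted array: [4, 4, 7, 20]

The merge sort proceeds by recursively splitting the array and merging sorted halves.
After all merges, the sorted array is [4, 4, 7, 20].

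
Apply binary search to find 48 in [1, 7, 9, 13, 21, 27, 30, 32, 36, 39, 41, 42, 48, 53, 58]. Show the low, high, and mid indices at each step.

Binary search for 48 in [1, 7, 9, 13, 21, 27, 30, 32, 36, 39, 41, 42, 48, 53, 58]:

lo=0, hi=14, mid=7, arr[mid]=32 -> 32 < 48, search right half
lo=8, hi=14, mid=11, arr[mid]=42 -> 42 < 48, search right half
lo=12, hi=14, mid=13, arr[mid]=53 -> 53 > 48, search left half
lo=12, hi=12, mid=12, arr[mid]=48 -> Found target at index 12!

Binary search finds 48 at index 12 after 4 comparisons. The search repeatedly halves the search space by comparing with the middle element.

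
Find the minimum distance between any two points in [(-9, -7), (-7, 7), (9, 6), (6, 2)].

Computing all pairwise distances among 4 points:

d((-9, -7), (-7, 7)) = 14.1421
d((-9, -7), (9, 6)) = 22.2036
d((-9, -7), (6, 2)) = 17.4929
d((-7, 7), (9, 6)) = 16.0312
d((-7, 7), (6, 2)) = 13.9284
d((9, 6), (6, 2)) = 5.0 <-- minimum

Closest pair: (9, 6) and (6, 2) with distance 5.0

The closest pair is (9, 6) and (6, 2) with Euclidean distance 5.0. For 4 points, brute-force pairwise comparison is shown above. For large n, the divide-and-conquer algorithm (sort by x, recurse on halves, check the dividing strip) achieves O(n log n).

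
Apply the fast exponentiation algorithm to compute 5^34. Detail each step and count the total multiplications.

Computing 5^34 by squaring (build up from 5^1; each line after the first costs one multiplication):

5^1 = 5
5^2 = (5^1)^2 = 5^2 = 25
5^4 = (5^2)^2 = 25^2 = 625
5^8 = (5^4)^2 = 625^2 = 390625
5^16 = (5^8)^2 = 390625^2 = 152587890625
5^17 = 5 * 5^16 = 5 * 152587890625 = 762939453125
5^34 = (5^17)^2 = 762939453125^2 = 582076609134674072265625

Result: 582076609134674072265625
Multiplications needed: 6 (6 lines after 5^1)

5^34 = 582076609134674072265625. Using exponentiation by squaring, this requires 6 multiplications. The key idea: if the exponent is even, square the half-power; if odd, multiply by the base once.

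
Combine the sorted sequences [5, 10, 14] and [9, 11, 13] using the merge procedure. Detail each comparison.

Merging process:

Compare 5 vs 9: take 5 from left. Merged: [5]
Compare 10 vs 9: take 9 from right. Merged: [5, 9]
Compare 10 vs 11: take 10 from left. Merged: [5, 9, 10]
Compare 14 vs 11: take 11 from right. Merged: [5, 9, 10, 11]
Compare 14 vs 13: take 13 from right. Merged: [5, 9, 10, 11, 13]
Append remaining from left: [14]. Merged: [5, 9, 10, 11, 13, 14]

Final merged array: [5, 9, 10, 11, 13, 14]
Total comparisons: 5

The merged array is [5, 9, 10, 11, 13, 14], requiring 5 comparisons. The merge step runs in O(n) time where n is the total number of elements.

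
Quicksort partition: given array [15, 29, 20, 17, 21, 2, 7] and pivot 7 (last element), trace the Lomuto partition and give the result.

Lomuto partition with pivot = 7:

Initial array: [15, 29, 20, 17, 21, 2, 7]

arr[0]=15 > 7: no swap
arr[1]=29 > 7: no swap
arr[2]=20 > 7: no swap
arr[3]=17 > 7: no swap
arr[4]=21 > 7: no swap
arr[5]=2 <= 7: swap with position 0, array becomes [2, 29, 20, 17, 21, 15, 7]

Place pivot at position 1: [2, 7, 20, 17, 21, 15, 29]
Pivot position: 1

After partitioning with pivot 7, the array becomes [2, 7, 20, 17, 21, 15, 29]. The pivot is placed at index 1. All elements to the left of the pivot are <= 7, and all elements to the right are > 7.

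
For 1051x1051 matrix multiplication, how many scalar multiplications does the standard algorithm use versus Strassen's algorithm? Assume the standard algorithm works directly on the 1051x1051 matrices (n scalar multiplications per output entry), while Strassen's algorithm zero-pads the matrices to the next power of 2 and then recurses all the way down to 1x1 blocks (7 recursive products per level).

Matrix multiplication for 1051x1051 matrices:

Strassen's algorithm requires power-of-2 dimensions. Pad 1051x1051 to 2048x2048 (next power of 2).

Standard algorithm: 1051^3 = 1160935651 multiplications
Strassen's algorithm: 7^(log2(2048)) = 7^11 = 1977326743 multiplications
Difference: 1160935651 - 1977326743 = -816391092 (Strassen uses MORE here due to padding overhead — for small or just-over-power-of-2 n, padding can outweigh the per-level savings)

Standard: 1160935651 multiplications (1051^3). Strassen: 1977326743 multiplications (7^11, after padding to 2048x2048). Strassen reduces 8 recursive multiplications to 7 at each level.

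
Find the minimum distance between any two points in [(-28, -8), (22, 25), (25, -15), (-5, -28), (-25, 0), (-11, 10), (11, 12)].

Computing all pairwise distances among 7 points:

d((-28, -8), (22, 25)) = 59.9083
d((-28, -8), (25, -15)) = 53.4603
d((-28, -8), (-5, -28)) = 30.4795
d((-28, -8), (-25, 0)) = 8.544 <-- minimum
d((-28, -8), (-11, 10)) = 24.7588
d((-28, -8), (11, 12)) = 43.8292
d((22, 25), (25, -15)) = 40.1123
d((22, 25), (-5, -28)) = 59.4811
d((22, 25), (-25, 0)) = 53.2353
d((22, 25), (-11, 10)) = 36.2491
d((22, 25), (11, 12)) = 17.0294
d((25, -15), (-5, -28)) = 32.6956
d((25, -15), (-25, 0)) = 52.2015
d((25, -15), (-11, 10)) = 43.8292
d((25, -15), (11, 12)) = 30.4138
d((-5, -28), (-25, 0)) = 34.4093
d((-5, -28), (-11, 10)) = 38.4708
d((-5, -28), (11, 12)) = 43.0813
d((-25, 0), (-11, 10)) = 17.2047
d((-25, 0), (11, 12)) = 37.9473
d((-11, 10), (11, 12)) = 22.0907

Closest pair: (-28, -8) and (-25, 0) with distance 8.544

The closest pair is (-28, -8) and (-25, 0) with Euclidean distance 8.544. For 7 points, brute-force pairwise comparison is shown above. For large n, the divide-and-conquer algorithm (sort by x, recurse on halves, check the dividing strip) achieves O(n log n).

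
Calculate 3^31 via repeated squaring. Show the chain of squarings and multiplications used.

Computing 3^31 by squaring (build up from 3^1; each line after the first costs one multiplication):

3^1 = 3
3^2 = (3^1)^2 = 3^2 = 9
3^3 = 3 * 3^2 = 3 * 9 = 27
3^6 = (3^3)^2 = 27^2 = 729
3^7 = 3 * 3^6 = 3 * 729 = 2187
3^14 = (3^7)^2 = 2187^2 = 4782969
3^15 = 3 * 3^14 = 3 * 4782969 = 14348907
3^30 = (3^15)^2 = 14348907^2 = 205891132094649
3^31 = 3 * 3^30 = 3 * 205891132094649 = 617673396283947

Result: 617673396283947
Multiplications needed: 8 (8 lines after 3^1)

3^31 = 617673396283947. Using exponentiation by squaring, this requires 8 multiplications. The key idea: if the exponent is even, square the half-power; if odd, multiply by the base once.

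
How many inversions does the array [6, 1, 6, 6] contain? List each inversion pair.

Finding inversions in [6, 1, 6, 6]:

(0, 1): arr[0]=6 > arr[1]=1

Total inversions: 1

The array has 1 inversion(s): (0,1). Each pair (i,j) satisfies i < j and arr[i] > arr[j].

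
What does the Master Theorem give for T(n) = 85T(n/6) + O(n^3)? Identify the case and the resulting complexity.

Master Theorem for T(n) = 85T(n/6) + O(n^3):

a = 85, b = 6, c = 3
log_b(a) = log_6(85) = 2.4795

Case 3: c = 3 > log_6(85) = 2.4795
T(n) = O(n^3) = O(n^3)

For T(n) = 85T(n/6) + O(n^3): log_6(85) = 2.4795. This is Case 3 of the Master Theorem (c > log_b(a), work dominated by root), giving O(n^3).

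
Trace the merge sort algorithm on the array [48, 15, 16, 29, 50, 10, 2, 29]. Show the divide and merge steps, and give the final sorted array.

Merge sort trace:

Split: [48, 15, 16, 29, 50, 10, 2, 29] -> [48, 15, 16, 29] and [50, 10, 2, 29]
  Split: [48, 15, 16, 29] -> [48, 15] and [16, 29]
    Split: [48, 15] -> [48] and [15]
    Merge: [48] + [15] -> [15, 48]
    Split: [16, 29] -> [16] and [29]
    Merge: [16] + [29] -> [16, 29]
  Merge: [15, 48] + [16, 29] -> [15, 16, 29, 48]
  Split: [50, 10, 2, 29] -> [50, 10] and [2, 29]
    Split: [50, 10] -> [50] and [10]
    Merge: [50] + [10] -> [10, 50]
    Split: [2, 29] -> [2] and [29]
    Merge: [2] + [29] -> [2, 29]
  Merge: [10, 50] + [2, 29] -> [2, 10, 29, 50]
Merge: [15, 16, 29, 48] + [2, 10, 29, 50] -> [2, 10, 15, 16, 29, 29, 48, 50]

Final sorted array: [2, 10, 15, 16, 29, 29, 48, 50]

The merge sort proceeds by recursively splitting the array and merging sorted halves.
After all merges, the sorted array is [2, 10, 15, 16, 29, 29, 48, 50].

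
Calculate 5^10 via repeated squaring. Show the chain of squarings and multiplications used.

Computing 5^10 by squaring (build up from 5^1; each line after the first costs one multiplication):

5^1 = 5
5^2 = (5^1)^2 = 5^2 = 25
5^4 = (5^2)^2 = 25^2 = 625
5^5 = 5 * 5^4 = 5 * 625 = 3125
5^10 = (5^5)^2 = 3125^2 = 9765625

Result: 9765625
Multiplications needed: 4 (4 lines after 5^1)

5^10 = 9765625. Using exponentiation by squaring, this requires 4 multiplications. The key idea: if the exponent is even, square the half-power; if odd, multiply by the base once.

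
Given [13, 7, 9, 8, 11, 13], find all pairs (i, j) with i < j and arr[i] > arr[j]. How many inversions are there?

Finding inversions in [13, 7, 9, 8, 11, 13]:

(0, 1): arr[0]=13 > arr[1]=7
(0, 2): arr[0]=13 > arr[2]=9
(0, 3): arr[0]=13 > arr[3]=8
(0, 4): arr[0]=13 > arr[4]=11
(2, 3): arr[2]=9 > arr[3]=8

Total inversions: 5

The array has 5 inversion(s): (0,1), (0,2), (0,3), (0,4), (2,3). Each pair (i,j) satisfies i < j and arr[i] > arr[j].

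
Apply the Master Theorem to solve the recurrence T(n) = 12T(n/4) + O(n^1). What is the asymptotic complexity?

Master Theorem for T(n) = 12T(n/4) + O(n^1):

a = 12, b = 4, c = 1
log_b(a) = log_4(12) = 1.7925

Case 1: c = 1 < log_4(12) = 1.7925
T(n) = O(n^(log_4 12))

For T(n) = 12T(n/4) + O(n^1): log_4(12) = 1.7925. This is Case 1 of the Master Theorem (c < log_b(a), work dominated by leaves), giving O(n^(log_4 12)).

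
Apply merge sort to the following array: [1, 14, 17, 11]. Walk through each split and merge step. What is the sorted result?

Merge sort trace:

Split: [1, 14, 17, 11] -> [1, 14] and [17, 11]
  Split: [1, 14] -> [1] and [14]
  Merge: [1] + [14] -> [1, 14]
  Split: [17, 11] -> [17] and [11]
  Merge: [17] + [11] -> [11, 17]
Merge: [1, 14] + [11, 17] -> [1, 11, 14, 17]

Final sorted array: [1, 11, 14, 17]

The merge sort proceeds by recursively splitting the array and merging sorted halves.
After all merges, the sorted array is [1, 11, 14, 17].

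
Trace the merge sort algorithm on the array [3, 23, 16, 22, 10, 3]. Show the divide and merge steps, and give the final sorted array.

Merge sort trace:

Split: [3, 23, 16, 22, 10, 3] -> [3, 23, 16] and [22, 10, 3]
  Split: [3, 23, 16] -> [3] and [23, 16]
    Split: [23, 16] -> [23] and [16]
    Merge: [23] + [16] -> [16, 23]
  Merge: [3] + [16, 23] -> [3, 16, 23]
  Split: [22, 10, 3] -> [22] and [10, 3]
    Split: [10, 3] -> [10] and [3]
    Merge: [10] + [3] -> [3, 10]
  Merge: [22] + [3, 10] -> [3, 10, 22]
Merge: [3, 16, 23] + [3, 10, 22] -> [3, 3, 10, 16, 22, 23]

Final sorted array: [3, 3, 10, 16, 22, 23]

The merge sort proceeds by recursively splitting the array and merging sorted halves.
After all merges, the sorted array is [3, 3, 10, 16, 22, 23].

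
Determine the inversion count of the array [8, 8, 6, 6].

Finding inversions in [8, 8, 6, 6]:

(0, 2): arr[0]=8 > arr[2]=6
(0, 3): arr[0]=8 > arr[3]=6
(1, 2): arr[1]=8 > arr[2]=6
(1, 3): arr[1]=8 > arr[3]=6

Total inversions: 4

The array has 4 inversion(s): (0,2), (0,3), (1,2), (1,3). Each pair (i,j) satisfies i < j and arr[i] > arr[j].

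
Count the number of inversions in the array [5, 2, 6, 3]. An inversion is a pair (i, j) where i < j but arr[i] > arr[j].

Finding inversions in [5, 2, 6, 3]:

(0, 1): arr[0]=5 > arr[1]=2
(0, 3): arr[0]=5 > arr[3]=3
(2, 3): arr[2]=6 > arr[3]=3

Total inversions: 3

The array has 3 inversion(s): (0,1), (0,3), (2,3). Each pair (i,j) satisfies i < j and arr[i] > arr[j].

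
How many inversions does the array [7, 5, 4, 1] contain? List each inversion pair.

Finding inversions in [7, 5, 4, 1]:

(0, 1): arr[0]=7 > arr[1]=5
(0, 2): arr[0]=7 > arr[2]=4
(0, 3): arr[0]=7 > arr[3]=1
(1, 2): arr[1]=5 > arr[2]=4
(1, 3): arr[1]=5 > arr[3]=1
(2, 3): arr[2]=4 > arr[3]=1

Total inversions: 6

The array has 6 inversion(s): (0,1), (0,2), (0,3), (1,2), (1,3), (2,3). Each pair (i,j) satisfies i < j and arr[i] > arr[j].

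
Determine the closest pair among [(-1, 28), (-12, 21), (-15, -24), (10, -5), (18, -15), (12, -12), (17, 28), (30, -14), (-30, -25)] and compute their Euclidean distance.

Computing all pairwise distances among 9 points:

d((-1, 28), (-12, 21)) = 13.0384
d((-1, 28), (-15, -24)) = 53.8516
d((-1, 28), (10, -5)) = 34.7851
d((-1, 28), (18, -15)) = 47.0106
d((-1, 28), (12, -12)) = 42.0595
d((-1, 28), (17, 28)) = 18.0
d((-1, 28), (30, -14)) = 52.2015
d((-1, 28), (-30, -25)) = 60.4152
d((-12, 21), (-15, -24)) = 45.0999
d((-12, 21), (10, -5)) = 34.0588
d((-12, 21), (18, -15)) = 46.8615
d((-12, 21), (12, -12)) = 40.8044
d((-12, 21), (17, 28)) = 29.8329
d((-12, 21), (30, -14)) = 54.6717
d((-12, 21), (-30, -25)) = 49.3964
d((-15, -24), (10, -5)) = 31.4006
d((-15, -24), (18, -15)) = 34.2053
d((-15, -24), (12, -12)) = 29.5466
d((-15, -24), (17, 28)) = 61.0574
d((-15, -24), (30, -14)) = 46.0977
d((-15, -24), (-30, -25)) = 15.0333
d((10, -5), (18, -15)) = 12.8062
d((10, -5), (12, -12)) = 7.2801
d((10, -5), (17, 28)) = 33.7343
d((10, -5), (30, -14)) = 21.9317
d((10, -5), (-30, -25)) = 44.7214
d((18, -15), (12, -12)) = 6.7082 <-- minimum
d((18, -15), (17, 28)) = 43.0116
d((18, -15), (30, -14)) = 12.0416
d((18, -15), (-30, -25)) = 49.0306
d((12, -12), (17, 28)) = 40.3113
d((12, -12), (30, -14)) = 18.1108
d((12, -12), (-30, -25)) = 43.9659
d((17, 28), (30, -14)) = 43.9659
d((17, 28), (-30, -25)) = 70.8378
d((30, -14), (-30, -25)) = 61.0

Closest pair: (18, -15) and (12, -12) with distance 6.7082

The closest pair is (18, -15) and (12, -12) with Euclidean distance 6.7082. For 9 points, brute-force pairwise comparison is shown above. For large n, the divide-and-conquer algorithm (sort by x, recurse on halves, check the dividing strip) achieves O(n log n).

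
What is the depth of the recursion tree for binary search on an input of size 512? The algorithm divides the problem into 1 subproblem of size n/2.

For divide and conquer with division factor 2:

Problem sizes at each level:
Level 0: 512
Level 1: 256
Level 2: 128
Level 3: 64
Level 4: 32
Level 5: 16
Level 6: 8
Level 7: 4
Level 8: 2
Level 9: 1

The root is level 0 and the size-1 base case is level 9 (the tree spans levels 0 through 9, i.e. 10 levels counting the root), so the depth is the number of divisions: log_2(512) = 9

The recursion tree depth is log_2(512) = 9. At each level, the problem size is divided by 2, so it takes 9 divisions to reduce to a base case of size 1. The algorithm makes 1 recursive call at each level.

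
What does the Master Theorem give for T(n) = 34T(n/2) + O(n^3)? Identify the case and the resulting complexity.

Master Theorem for T(n) = 34T(n/2) + O(n^3):

a = 34, b = 2, c = 3
log_b(a) = log_2(34) = 5.0875

Case 1: c = 3 < log_2(34) = 5.0875
T(n) = O(n^(log_2 34))

For T(n) = 34T(n/2) + O(n^3): log_2(34) = 5.0875. This is Case 1 of the Master Theorem (c < log_b(a), work dominated by leaves), giving O(n^(log_2 34)).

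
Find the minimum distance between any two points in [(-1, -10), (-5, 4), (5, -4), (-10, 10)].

Computing all pairwise distances among 4 points:

d((-1, -10), (-5, 4)) = 14.5602
d((-1, -10), (5, -4)) = 8.4853
d((-1, -10), (-10, 10)) = 21.9317
d((-5, 4), (5, -4)) = 12.8062
d((-5, 4), (-10, 10)) = 7.8102 <-- minimum
d((5, -4), (-10, 10)) = 20.5183

Closest pair: (-5, 4) and (-10, 10) with distance 7.8102

The closest pair is (-5, 4) and (-10, 10) with Euclidean distance 7.8102. For 4 points, brute-force pairwise comparison is shown above. For large n, the divide-and-conquer algorithm (sort by x, recurse on halves, check the dividing strip) achieves O(n log n).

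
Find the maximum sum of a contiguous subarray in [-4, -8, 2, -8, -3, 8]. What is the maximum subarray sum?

Using Kadane's algorithm on [-4, -8, 2, -8, -3, 8]:

Scanning through the array:
Position 1 (value -8): max_ending_here = -8, max_so_far = -4
Position 2 (value 2): max_ending_here = 2, max_so_far = 2
Position 3 (value -8): max_ending_here = -6, max_so_far = 2
Position 4 (value -3): max_ending_here = -3, max_so_far = 2
Position 5 (value 8): max_ending_here = 8, max_so_far = 8

Maximum subarray: [8]
Maximum sum: 8

The maximum subarray is [8] with sum 8. This subarray runs from index 5 to index 5.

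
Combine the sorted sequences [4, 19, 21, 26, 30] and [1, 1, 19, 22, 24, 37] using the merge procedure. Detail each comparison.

Merging process:

Compare 4 vs 1: take 1 from right. Merged: [1]
Compare 4 vs 1: take 1 from right. Merged: [1, 1]
Compare 4 vs 19: take 4 from left. Merged: [1, 1, 4]
Compare 19 vs 19: take 19 from left. Merged: [1, 1, 4, 19]
Compare 21 vs 19: take 19 from right. Merged: [1, 1, 4, 19, 19]
Compare 21 vs 22: take 21 from left. Merged: [1, 1, 4, 19, 19, 21]
Compare 26 vs 22: take 22 from right. Merged: [1, 1, 4, 19, 19, 21, 22]
Compare 26 vs 24: take 24 from right. Merged: [1, 1, 4, 19, 19, 21, 22, 24]
Compare 26 vs 37: take 26 from left. Merged: [1, 1, 4, 19, 19, 21, 22, 24, 26]
Compare 30 vs 37: take 30 from left. Merged: [1, 1, 4, 19, 19, 21, 22, 24, 26, 30]
Append remaining from right: [37]. Merged: [1, 1, 4, 19, 19, 21, 22, 24, 26, 30, 37]

Final merged array: [1, 1, 4, 19, 19, 21, 22, 24, 26, 30, 37]
Total comparisons: 10

The merged array is [1, 1, 4, 19, 19, 21, 22, 24, 26, 30, 37], requiring 10 comparisons. The merge step runs in O(n) time where n is the total number of elements.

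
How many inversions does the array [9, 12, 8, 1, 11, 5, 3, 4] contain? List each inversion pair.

Finding inversions in [9, 12, 8, 1, 11, 5, 3, 4]:

(0, 2): arr[0]=9 > arr[2]=8
(0, 3): arr[0]=9 > arr[3]=1
(0, 5): arr[0]=9 > arr[5]=5
(0, 6): arr[0]=9 > arr[6]=3
(0, 7): arr[0]=9 > arr[7]=4
(1, 2): arr[1]=12 > arr[2]=8
(1, 3): arr[1]=12 > arr[3]=1
(1, 4): arr[1]=12 > arr[4]=11
(1, 5): arr[1]=12 > arr[5]=5
(1, 6): arr[1]=12 > arr[6]=3
(1, 7): arr[1]=12 > arr[7]=4
(2, 3): arr[2]=8 > arr[3]=1
(2, 5): arr[2]=8 > arr[5]=5
(2, 6): arr[2]=8 > arr[6]=3
(2, 7): arr[2]=8 > arr[7]=4
(4, 5): arr[4]=11 > arr[5]=5
(4, 6): arr[4]=11 > arr[6]=3
(4, 7): arr[4]=11 > arr[7]=4
(5, 6): arr[5]=5 > arr[6]=3
(5, 7): arr[5]=5 > arr[7]=4

Total inversions: 20

The array has 20 inversion(s): (0,2), (0,3), (0,5), (0,6), (0,7), (1,2), (1,3), (1,4), (1,5), (1,6), (1,7), (2,3), (2,5), (2,6), (2,7), (4,5), (4,6), (4,7), (5,6), (5,7). Each pair (i,j) satisfies i < j and arr[i] > arr[j].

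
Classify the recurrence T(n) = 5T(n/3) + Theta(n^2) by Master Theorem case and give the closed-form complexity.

Master Theorem for T(n) = 5T(n/3) + O(n^2):

a = 5, b = 3, c = 2
log_b(a) = log_3(5) = 1.4650

Case 3: c = 2 > log_3(5) = 1.4650
T(n) = O(n^2) = O(n^2)

For T(n) = 5T(n/3) + O(n^2): log_3(5) = 1.4650. This is Case 3 of the Master Theorem (c > log_b(a), work dominated by root), giving O(n^2).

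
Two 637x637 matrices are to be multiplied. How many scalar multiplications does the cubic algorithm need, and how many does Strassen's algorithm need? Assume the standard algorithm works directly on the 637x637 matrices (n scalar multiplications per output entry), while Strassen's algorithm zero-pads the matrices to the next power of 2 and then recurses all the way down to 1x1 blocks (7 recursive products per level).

Matrix multiplication for 637x637 matrices:

Strassen's algorithm requires power-of-2 dimensions. Pad 637x637 to 1024x1024 (next power of 2).

Standard algorithm: 637^3 = 258474853 multiplications
Strassen's algorithm: 7^(log2(1024)) = 7^10 = 282475249 multiplications
Difference: 258474853 - 282475249 = -24000396 (Strassen uses MORE here due to padding overhead — for small or just-over-power-of-2 n, padding can outweigh the per-level savings)

Standard: 258474853 multiplications (637^3). Strassen: 282475249 multiplications (7^10, after padding to 1024x1024). Strassen reduces 8 recursive multiplications to 7 at each level.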